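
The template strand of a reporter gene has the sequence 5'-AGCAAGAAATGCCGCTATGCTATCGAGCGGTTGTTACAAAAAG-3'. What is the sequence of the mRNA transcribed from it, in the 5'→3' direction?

5'-CUUUUUGUAACAACCGCUCGAUAGCAUAGCGGCAUUUCUUGCU-3'

The mRNA has the sequence of the coding strand (reverse complement of the template) with T→U. Reverse complement of AGCAAGAAATGCCGCTATGCTATCGAGCGGTTGTTACAAAAAG is CTTTTTGTAACAACCGCTCGATAGCATAGCGGCATTTCTTGCT; then T→U.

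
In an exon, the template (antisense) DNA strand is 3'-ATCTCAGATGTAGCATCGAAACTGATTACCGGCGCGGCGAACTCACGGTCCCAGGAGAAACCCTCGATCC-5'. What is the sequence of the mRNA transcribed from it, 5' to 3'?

Reading the template 3'→5' as shown, RNA polymerase pairs each base (A→U, T→A, G↔C) to build mRNA 5'→3' directly.

5'-UAGAGUCUACAUCGUAGCUUUGACUAAUGGCCGCGCCGCUUGAGUGCCAGGGUCCUCUUUGGGAGCUAGG-3'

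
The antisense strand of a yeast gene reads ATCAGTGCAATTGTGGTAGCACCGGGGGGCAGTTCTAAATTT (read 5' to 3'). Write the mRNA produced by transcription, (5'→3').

5'-AAAUUUAGAACUGCCCCCCGGUGCUACCACAAUUGCACUGAU-3'

The mRNA has the sequence of the coding strand (reverse complement of the template) with T→U. Reverse complement of ATCAGTGCAATTGTGGTAGCACCGGGGGGCAGTTCTAAATTT is AAATTTAGAACTGCCCCCCGGTGCTACCACAATTGCACTGAT; then T→U.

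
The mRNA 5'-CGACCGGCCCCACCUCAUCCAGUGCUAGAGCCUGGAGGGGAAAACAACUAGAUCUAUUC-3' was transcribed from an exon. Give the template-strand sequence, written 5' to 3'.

5'-GAATAGATCTAGTTGTTTTCCCCTCCAGGCTCTAGCACTGGATGAGGTGGGGCCGGTCG-3'

Replace U with T to get the coding DNA strand: CGACCGGCCCCACCTCATCCAGTGCTAGAGCCTGGAGGGGAAAACAACTAGATCTATTC. The template strand is its reverse complement (complement GCTGGCCGGGGTGGAGTAGGTCACGATCTCGGACCTCCCCTTTTGTTGATCTAGATAAG, then reverse).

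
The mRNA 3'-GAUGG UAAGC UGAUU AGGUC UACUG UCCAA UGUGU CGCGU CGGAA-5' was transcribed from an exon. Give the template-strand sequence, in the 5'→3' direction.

Written 5'→3' the mRNA is AAGGCUGCGCUGUGUAACCUGUCAUCUGGAUUAGUCGAAUGGUAG, so the coding DNA strand is AAGGCTGCGCTGTGTAACCTGTCATCTGGATTAGTCGAATGGTAG. The template is its reverse complement.

5'-CTACCATTCGACTAATCCAGATGACAGGTTACACAGCGCAGCCTT-3'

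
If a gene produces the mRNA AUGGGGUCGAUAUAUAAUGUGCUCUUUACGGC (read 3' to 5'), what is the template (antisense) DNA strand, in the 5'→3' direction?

Written 5'→3' the mRNA is CGGCAUUUCUCGUGUAAUAUAUAGCUGGGGUA, so the coding DNA strand is CGGCATTTCTCGTGTAATATATAGCTGGGGTA. The template is its reverse complement.

5'-TACCCCAGCTATATATTACACGAGAAATGCCG-3'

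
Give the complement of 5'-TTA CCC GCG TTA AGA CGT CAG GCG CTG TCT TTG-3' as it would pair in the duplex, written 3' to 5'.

3′-AATGGGCGCAATTCTGCAGTCCGCGACAGAAAC-5′

Base-pairing A↔T, G↔C gives the complement. The complementary strand is antiparallel, so paired with a 5'→3' strand it runs 3'→5'.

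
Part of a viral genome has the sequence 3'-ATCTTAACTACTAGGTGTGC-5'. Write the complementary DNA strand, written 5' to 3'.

5'-TAGAATTGATGATCCACACG-3'

The strand is given 3'→5', so its complement runs 5'→3' in the same left-to-right order: pair each base A↔T, G↔C.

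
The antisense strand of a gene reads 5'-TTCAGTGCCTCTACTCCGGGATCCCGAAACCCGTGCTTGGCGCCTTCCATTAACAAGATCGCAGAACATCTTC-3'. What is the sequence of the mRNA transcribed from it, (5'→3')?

The mRNA has the sequence of the coding strand (reverse complement of the template) with T→U. Reverse complement of TTCAGTGCCTCTACTCCGGGATCCCGAAACCCGTGCTTGGCGCCTTCCATTAACAAGATCGCAGAACATCTTC is GAAGATGTTCTGCGATCTTGTTAATGGAAGGCGCCAAGCACGGGTTTCGGGATCCCGGAGTAGAGGCACTGAA; then T→U.

5'-GAAGAUGUUCUGCGAUCUUGUUAAUGGAAGGCGCCAAGCACGGGUUUCGGGAUCCCGGAGUAGAGGCACUGAA-3'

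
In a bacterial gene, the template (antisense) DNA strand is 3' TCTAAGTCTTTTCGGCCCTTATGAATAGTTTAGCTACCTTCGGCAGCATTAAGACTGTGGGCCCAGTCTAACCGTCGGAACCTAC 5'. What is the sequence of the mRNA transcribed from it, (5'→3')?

5'-AGAUUCAGAAAAGCCGGGAAUACUUAUCAAAUCGAUGGAAGCCGUCGUAAUUCUGACACCCGGGUCAGAUUGGCAGCCUUGGAUG-3'

Reading the template 3'→5' as shown, RNA polymerase pairs each base (A→U, T→A, G↔C) to build mRNA 5'→3' directly.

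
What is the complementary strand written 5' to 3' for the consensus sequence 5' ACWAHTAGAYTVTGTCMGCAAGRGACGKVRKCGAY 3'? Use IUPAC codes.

5'-RTCGMYBMCGTCYCTTGCKGACABARTCTADTWGT-3'

Standard pairs A↔T, G↔C; ambiguity codes pair R↔Y, M↔K, W↔W, H↔D, V↔B. Complement (TGWTDATCTRABACAGKCGTTCYCTGCMBYMGCTR), then reverse for 5'→3'.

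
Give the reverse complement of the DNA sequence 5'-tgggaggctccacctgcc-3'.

Reading the sequence 3'→5' and pairing each base (A↔T, G↔C) gives the reverse complement directly.

5'-GGCAGGTGGAGCCTCCCA-3'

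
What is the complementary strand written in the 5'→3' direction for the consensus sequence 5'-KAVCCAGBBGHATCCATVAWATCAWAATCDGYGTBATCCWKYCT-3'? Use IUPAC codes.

Standard pairs A↔T, G↔C; ambiguity codes pair Y↔R, K↔M, W↔W, B↔V, D↔H. Complement (MTBGGTCVVCDTAGGTABTWTAGTWTTAGHCRCAVTAGGWMRGA), then reverse for 5'→3'.

5'-AGRMWGGATVACRCHGATTWTGATWTBATGGATDCVVCTGGBTM-3'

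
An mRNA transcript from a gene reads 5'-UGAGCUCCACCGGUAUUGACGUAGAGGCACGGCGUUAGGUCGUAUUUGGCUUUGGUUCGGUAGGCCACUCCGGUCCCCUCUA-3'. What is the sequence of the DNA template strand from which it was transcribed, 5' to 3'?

5'-TAGAGGGGACCGGAGTGGCCTACCGAACCAAAGCCAAATACGACCTAACGCCGTGCCTCTACGTCAATACCGGTGGAGCTCA-3'

Replace U with T to get the coding DNA strand: TGAGCTCCACCGGTATTGACGTAGAGGCACGGCGTTAGGTCGTATTTGGCTTTGGTTCGGTAGGCCACTCCGGTCCCCTCTA. The template strand is its reverse complement (complement ACTCGAGGTGGCCATAACTGCATCTCCGTGCCGCAATCCAGCATAAACCGAAACCAAGCCATCCGGTGAGGCCAGGGGAGAT, then reverse).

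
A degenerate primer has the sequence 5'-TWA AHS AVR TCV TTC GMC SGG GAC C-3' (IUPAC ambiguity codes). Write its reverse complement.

Standard pairs A↔T, G↔C; ambiguity codes pair R↔Y, M↔K, W↔W, S↔S, H↔D, V↔B. Complement (AWTTDSTBYAGBAAGCKGSCCCTGG), then reverse for 5'→3'.

5'-GGTCCCSGKCGAABGAYBTSDTTWA-3'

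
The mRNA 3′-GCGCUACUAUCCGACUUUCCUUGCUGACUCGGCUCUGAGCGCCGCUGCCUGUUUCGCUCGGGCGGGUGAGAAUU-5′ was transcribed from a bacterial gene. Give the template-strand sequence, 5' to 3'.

5'-CGCGATGATAGGCTGAAAGGAACGACTGAGCCGAGACTCGCGGCGACGGACAAAGCGAGCCCGCCCACTCTTAA-3'

Written 5'→3' the mRNA is UUAAGAGUGGGCGGGCUCGCUUUGUCCGUCGCCGCGAGUCUCGGCUCAGUCGUUCCUUUCAGCCUAUCAUCGCG, so the coding DNA strand is TTAAGAGTGGGCGGGCTCGCTTTGTCCGTCGCCGCGAGTCTCGGCTCAGTCGTTCCTTTCAGCCTATCATCGCG. The template is its reverse complement.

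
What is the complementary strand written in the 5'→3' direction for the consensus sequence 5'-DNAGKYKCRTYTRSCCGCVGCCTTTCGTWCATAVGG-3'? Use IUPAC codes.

5'-CCBTATGWACGAAAGGCBGCGGSYARAYGMRMCTNH-3'

Standard pairs A↔T, G↔C; ambiguity codes pair R↔Y, K↔M, W↔W, S↔S, D↔H, V↔B, N↔N. Complement (HNTCMRMGYARAYSGGCGBCGGAAAGCAWGTATBCC), then reverse for 5'→3'.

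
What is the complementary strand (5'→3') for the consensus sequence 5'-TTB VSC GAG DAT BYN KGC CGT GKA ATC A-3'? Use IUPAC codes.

5'-TGATTMCACGGCMNRVATHCTCGSBVAA-3'

Standard pairs A↔T, G↔C; ambiguity codes pair Y↔R, K↔M, S↔S, B↔V, D↔H, N↔N. Complement (AAVBSGCTCHTAVRNMCGGCACMTTAGT), then reverse for 5'→3'.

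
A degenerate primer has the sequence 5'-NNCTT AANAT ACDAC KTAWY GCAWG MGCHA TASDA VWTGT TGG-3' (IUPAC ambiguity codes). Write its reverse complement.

5'-CCAACAWBTHSTATDGCKCWTGCRWTAMGTHGTATNTTAAGNN-3'

Standard pairs A↔T, G↔C; ambiguity codes pair Y↔R, M↔K, W↔W, S↔S, D↔H, V↔B, N↔N. Complement (NNGAATTNTATGHTGMATWRCGTWCKCGDTATSHTBWACAACC), then reverse for 5'→3'.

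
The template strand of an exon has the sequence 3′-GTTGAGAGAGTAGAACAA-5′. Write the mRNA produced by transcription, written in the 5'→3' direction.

Reading the template 3'→5' as shown, RNA polymerase pairs each base (A→U, T→A, G↔C) to build mRNA 5'→3' directly.

5'-CAACUCUCUCAUCUUGUU-3'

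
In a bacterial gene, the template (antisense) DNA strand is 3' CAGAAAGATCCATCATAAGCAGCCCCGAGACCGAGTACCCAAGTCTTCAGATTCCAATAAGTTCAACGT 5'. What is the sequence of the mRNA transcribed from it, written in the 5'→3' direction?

Reading the template 3'→5' as shown, RNA polymerase pairs each base (A→U, T→A, G↔C) to build mRNA 5'→3' directly.

5'-GUCUUUCUAGGUAGUAUUCGUCGGGGCUCUGGCUCAUGGGUUCAGAAGUCUAAGGUUAUUCAAGUUGCA-3'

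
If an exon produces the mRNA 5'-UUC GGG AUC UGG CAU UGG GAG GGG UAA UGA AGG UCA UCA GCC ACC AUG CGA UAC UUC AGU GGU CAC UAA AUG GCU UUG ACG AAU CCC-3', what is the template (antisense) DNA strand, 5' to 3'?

Replace U with T to get the coding DNA strand: TTCGGGATCTGGCATTGGGAGGGGTAATGAAGGTCATCAGCCACCATGCGATACTTCAGTGGTCACTAAATGGCTTTGACGAATCCC. The template strand is its reverse complement (complement AAGCCCTAGACCGTAACCCTCCCCATTACTTCCAGTAGTCGGTGGTACGCTATGAAGTCACCAGTGATTTACCGAAACTGCTTAGGG, then reverse).

5'-GGGATTCGTCAAAGCCATTTAGTGACCACTGAAGTATCGCATGGTGGCTGATGACCTTCATTACCCCTCCCAATGCCAGATCCCGAA-3'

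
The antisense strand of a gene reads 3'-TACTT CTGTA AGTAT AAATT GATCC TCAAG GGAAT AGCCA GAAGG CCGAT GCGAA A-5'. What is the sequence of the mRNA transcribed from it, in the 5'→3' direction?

5'-AUGAAGACAUUCAUAUUUAACUAGGAGUUCCCUUAUCGGUCUUCCGGCUACGCUUU-3'

Reading the template 3'→5' as shown, RNA polymerase pairs each base (A→U, T→A, G↔C) to build mRNA 5'→3' directly.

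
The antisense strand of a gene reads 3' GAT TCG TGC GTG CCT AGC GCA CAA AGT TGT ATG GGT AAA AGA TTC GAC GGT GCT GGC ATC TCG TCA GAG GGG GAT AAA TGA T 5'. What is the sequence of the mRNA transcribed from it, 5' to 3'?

5'-CUAAGCACGCACGGAUCGCGUGUUUCAACAUACCCAUUUUCUAAGCUGCCACGACCGUAGAGCAGUCUCCCCCUAUUUACUA-3'

Reading the template 3'→5' as shown, RNA polymerase pairs each base (A→U, T→A, G↔C) to build mRNA 5'→3' directly.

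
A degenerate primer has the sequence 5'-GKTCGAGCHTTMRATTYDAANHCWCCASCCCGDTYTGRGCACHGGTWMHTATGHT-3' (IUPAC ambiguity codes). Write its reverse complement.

5'-ADCATADKWACCDGTGCYCARAHCGGGSTGGWGDNTTHRAATYKAADGCTCGAMC-3'

Standard pairs A↔T, G↔C; ambiguity codes pair R↔Y, M↔K, W↔W, S↔S, D↔H, N↔N. Complement (CMAGCTCGDAAKYTAARHTTNDGWGGTSGGGCHARACYCGTGDCCAWKDATACDA), then reverse for 5'→3'.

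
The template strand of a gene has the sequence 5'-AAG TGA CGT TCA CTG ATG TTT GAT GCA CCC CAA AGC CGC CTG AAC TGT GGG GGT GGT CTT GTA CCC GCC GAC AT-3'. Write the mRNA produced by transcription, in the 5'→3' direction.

5′-AUGUCGGCGGGUACAAGACCACCCCCACAGUUCAGGCGGCUUUGGGGUGCAUCAAACAUCAGUGAACGUCACUU-3′

The mRNA has the sequence of the coding strand (reverse complement of the template) with T→U. Reverse complement of AAGTGACGTTCACTGATGTTTGATGCACCCCAAAGCCGCCTGAACTGTGGGGGTGGTCTTGTACCCGCCGACAT is ATGTCGGCGGGTACAAGACCACCCCCACAGTTCAGGCGGCTTTGGGGTGCATCAAACATCAGTGAACGTCACTT; then T→U.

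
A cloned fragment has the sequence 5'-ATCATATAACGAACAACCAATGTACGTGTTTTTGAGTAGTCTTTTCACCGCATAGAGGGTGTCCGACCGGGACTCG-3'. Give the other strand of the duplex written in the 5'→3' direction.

5'-CGAGTCCCGGTCGGACACCCTCTATGCGGTGAAAAGACTACTCAAAAACACGTACATTGGTTGTTCGTTATATGAT-3'

The complement of ATCATATAACGAACAACCAATGTACGTGTTTTTGAGTAGTCTTTTCACCGCATAGAGGGTGTCCGACCGGGACTCG is TAGTATATTGCTTGTTGGTTACATGCACAAAAACTCATCAGAAAAGTGGCGTATCTCCCACAGGCTGGCCCTGAGC (A↔T, G↔C). DNA strands are antiparallel, so the complementary strand runs 3'→5'; reversing gives the 5'→3' form.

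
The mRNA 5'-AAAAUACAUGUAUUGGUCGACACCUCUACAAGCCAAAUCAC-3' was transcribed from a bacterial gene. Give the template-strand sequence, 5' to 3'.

5'-GTGATTTGGCTTGTAGAGGTGTCGACCAATACATGTATTTT-3'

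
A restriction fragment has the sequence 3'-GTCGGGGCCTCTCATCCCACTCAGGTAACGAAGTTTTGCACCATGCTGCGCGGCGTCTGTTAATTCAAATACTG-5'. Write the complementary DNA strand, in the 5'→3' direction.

The strand is given 3'→5', so its complement runs 5'→3' in the same left-to-right order: pair each base A↔T, G↔C.

5'-CAGCCCCGGAGAGTAGGGTGAGTCCATTGCTTCAAAACGTGGTACGACGCGCCGCAGACAATTAAGTTTATGAC-3'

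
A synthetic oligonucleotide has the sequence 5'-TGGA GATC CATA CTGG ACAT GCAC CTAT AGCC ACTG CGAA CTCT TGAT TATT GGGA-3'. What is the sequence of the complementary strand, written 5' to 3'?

5'-TCCCAATAATCAAGAGTTCGCAGTGGCTATAGGTGCATGTCCAGTATGGATCTCCA-3'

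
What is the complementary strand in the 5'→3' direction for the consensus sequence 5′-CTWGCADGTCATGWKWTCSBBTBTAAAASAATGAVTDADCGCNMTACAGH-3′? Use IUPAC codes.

5'-DCTGTAKNGCGHTHABTCATTSTTTTAVAVVSGAWMWCATGACHTGCWAG-3'

Standard pairs A↔T, G↔C; ambiguity codes pair M↔K, W↔W, S↔S, B↔V, D↔H, N↔N. Complement (GAWCGTHCAGTACWMWAGSVVAVATTTTSTTACTBAHTHGCGNKATGTCD), then reverse for 5'→3'.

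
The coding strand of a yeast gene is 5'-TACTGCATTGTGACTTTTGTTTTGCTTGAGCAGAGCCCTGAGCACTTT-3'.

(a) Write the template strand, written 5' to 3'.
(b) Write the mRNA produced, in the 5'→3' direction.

(a) The template strand is the reverse complement of the coding strand: complement ATGACGTAACACTGAAAACAAAACGAACTCGTCTCGGGACTCGTGAAA, then reverse.
(b) mRNA matches the coding strand with T→U.

(a) 5'-AAAGTGCTCAGGGCTCTGCTCAAGCAAAACAAAAGTCACAATGCAGTA-3'
(b) 5′-UACUGCAUUGUGACUUUUGUUUUGCUUGAGCAGAGCCCUGAGCACUUU-3′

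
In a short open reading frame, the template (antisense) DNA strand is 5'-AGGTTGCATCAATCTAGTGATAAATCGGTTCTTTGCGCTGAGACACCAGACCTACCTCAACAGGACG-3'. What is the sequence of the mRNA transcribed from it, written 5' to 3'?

5′-CGUCCUGUUGAGGUAGGUCUGGUGUCUCAGCGCAAAGAACCGAUUUAUCACUAGAUUGAUGCAACCU-3′

The mRNA has the sequence of the coding strand (reverse complement of the template) with T→U. Reverse complement of AGGTTGCATCAATCTAGTGATAAATCGGTTCTTTGCGCTGAGACACCAGACCTACCTCAACAGGACG is CGTCCTGTTGAGGTAGGTCTGGTGTCTCAGCGCAAAGAACCGATTTATCACTAGATTGATGCAACCT; then T→U.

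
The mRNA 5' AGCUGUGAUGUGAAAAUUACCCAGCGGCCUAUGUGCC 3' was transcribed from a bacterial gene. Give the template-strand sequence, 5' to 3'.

Replace U with T to get the coding DNA strand: AGCTGTGATGTGAAAATTACCCAGCGGCCTATGTGCC. The template strand is its reverse complement (complement TCGACACTACACTTTTAATGGGTCGCCGGATACACGG, then reverse).

5'-GGCACATAGGCCGCTGGGTAATTTTCACATCACAGCT-3'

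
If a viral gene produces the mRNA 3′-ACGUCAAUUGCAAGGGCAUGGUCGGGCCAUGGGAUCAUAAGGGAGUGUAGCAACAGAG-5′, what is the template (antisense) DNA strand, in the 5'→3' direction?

5'-TGCAGTTAACGTTCCCGTACCAGCCCGGTACCCTAGTATTCCCTCACATCGTTGTCTC-3'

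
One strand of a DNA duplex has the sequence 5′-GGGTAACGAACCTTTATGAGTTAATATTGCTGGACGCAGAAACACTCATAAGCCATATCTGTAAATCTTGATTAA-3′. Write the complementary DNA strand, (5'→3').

The complement of GGGTAACGAACCTTTATGAGTTAATATTGCTGGACGCAGAAACACTCATAAGCCATATCTGTAAATCTTGATTAA is CCCATTGCTTGGAAATACTCAATTATAACGACCTGCGTCTTTGTGAGTATTCGGTATAGACATTTAGAACTAATT (A↔T, G↔C). DNA strands are antiparallel, so the complementary strand runs 3'→5'; reversing gives the 5'→3' form.

5'-TTAATCAAGATTTACAGATATGGCTTATGAGTGTTTCTGCGTCCAGCAATATTAACTCATAAAGGTTCGTTACCC-3'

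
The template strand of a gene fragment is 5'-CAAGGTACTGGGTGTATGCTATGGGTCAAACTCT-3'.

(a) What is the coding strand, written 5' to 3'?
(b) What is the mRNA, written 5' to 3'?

(a) The coding strand is the reverse complement of the template: complement GTTCCATGACCCACATACGATACCCAGTTTGAGA, then reverse.
(b) mRNA has the coding-strand sequence with T→U.

(a) 5'-AGAGTTTGACCCATAGCATACACCCAGTACCTTG-3'
(b) 5′-AGAGUUUGACCCAUAGCAUACACCCAGUACCUUG-3′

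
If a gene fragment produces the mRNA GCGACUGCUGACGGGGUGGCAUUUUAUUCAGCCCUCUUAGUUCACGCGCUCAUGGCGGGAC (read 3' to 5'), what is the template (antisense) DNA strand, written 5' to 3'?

5'-CGCTGACGACTGCCCCACCGTAAAATAAGTCGGGAGAATCAAGTGCGCGAGTACCGCCCTG-3'

Written 5'→3' the mRNA is CAGGGCGGUACUCGCGCACUUGAUUCUCCCGACUUAUUUUACGGUGGGGCAGUCGUCAGCG, so the coding DNA strand is CAGGGCGGTACTCGCGCACTTGATTCTCCCGACTTATTTTACGGTGGGGCAGTCGTCAGCG. The template is its reverse complement.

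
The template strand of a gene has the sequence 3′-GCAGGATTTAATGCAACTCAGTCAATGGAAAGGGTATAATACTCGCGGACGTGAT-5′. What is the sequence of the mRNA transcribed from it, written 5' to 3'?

5′-CGUCCUAAAUUACGUUGAGUCAGUUACCUUUCCCAUAUUAUGAGCGCCUGCACUA-3′

Reading the template 3'→5' as shown, RNA polymerase pairs each base (A→U, T→A, G↔C) to build mRNA 5'→3' directly.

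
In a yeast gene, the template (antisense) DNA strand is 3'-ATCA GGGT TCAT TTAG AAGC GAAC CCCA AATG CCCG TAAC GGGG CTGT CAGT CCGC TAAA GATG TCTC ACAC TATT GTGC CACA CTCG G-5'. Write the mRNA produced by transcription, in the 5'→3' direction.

Reading the template 3'→5' as shown, RNA polymerase pairs each base (A→U, T→A, G↔C) to build mRNA 5'→3' directly.

5'-UAGUCCCAAGUAAAUCUUCGCUUGGGGUUUACGGGCAUUGCCCCGACAGUCAGGCGAUUUCUACAGAGUGUGAUAACACGGUGUGAGCC-3'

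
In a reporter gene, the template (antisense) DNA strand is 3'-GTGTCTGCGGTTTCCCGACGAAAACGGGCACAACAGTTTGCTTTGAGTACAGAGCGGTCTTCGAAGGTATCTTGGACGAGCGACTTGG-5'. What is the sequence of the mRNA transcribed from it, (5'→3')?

Reading the template 3'→5' as shown, RNA polymerase pairs each base (A→U, T→A, G↔C) to build mRNA 5'→3' directly.

5'-CACAGACGCCAAAGGGCUGCUUUUGCCCGUGUUGUCAAACGAAACUCAUGUCUCGCCAGAAGCUUCCAUAGAACCUGCUCGCUGAACC-3'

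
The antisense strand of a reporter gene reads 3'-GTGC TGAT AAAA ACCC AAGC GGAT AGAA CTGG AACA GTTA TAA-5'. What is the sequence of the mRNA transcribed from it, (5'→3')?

5′-CACGACUAUUUUUGGGUUCGCCUAUCUUGACCUUGUCAAUAUU-3′

Reading the template 3'→5' as shown, RNA polymerase pairs each base (A→U, T→A, G↔C) to build mRNA 5'→3' directly.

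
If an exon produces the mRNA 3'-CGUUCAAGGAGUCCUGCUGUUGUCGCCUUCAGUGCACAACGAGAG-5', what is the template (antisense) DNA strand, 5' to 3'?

5'-GCAAGTTCCTCAGGACGACAACAGCGGAAGTCACGTGTTGCTCTC-3'

Written 5'→3' the mRNA is GAGAGCAACACGUGACUUCCGCUGUUGUCGUCCUGAGGAACUUGC, so the coding DNA strand is GAGAGCAACACGTGACTTCCGCTGTTGTCGTCCTGAGGAACTTGC. The template is its reverse complement.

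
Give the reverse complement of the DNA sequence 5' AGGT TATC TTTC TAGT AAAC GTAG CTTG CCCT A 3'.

Complement each base (A↔T, G↔C): TCCAATAGAAAGATCATTTGCATCGAACGGGAT. Then reverse.

5'-TAGGGCAAGCTACGTTTACTAGAAAGATAACCT-3'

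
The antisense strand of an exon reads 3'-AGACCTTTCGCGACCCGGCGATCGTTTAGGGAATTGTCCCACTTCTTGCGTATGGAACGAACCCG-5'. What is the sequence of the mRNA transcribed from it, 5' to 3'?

5'-UCUGGAAAGCGCUGGGCCGCUAGCAAAUCCCUUAACAGGGUGAAGAACGCAUACCUUGCUUGGGC-3'

Reading the template 3'→5' as shown, RNA polymerase pairs each base (A→U, T→A, G↔C) to build mRNA 5'→3' directly.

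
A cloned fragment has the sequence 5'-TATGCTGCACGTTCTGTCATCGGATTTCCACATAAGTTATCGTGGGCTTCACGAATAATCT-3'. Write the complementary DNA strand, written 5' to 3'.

5'-AGATTATTCGTGAAGCCCACGATAACTTATGTGGAAATCCGATGACAGAACGTGCAGCATA-3'

Pairing A↔T and G↔C gives ATACGACGTGCAAGACAGTAGCCTAAAGGTGTATTCAATAGCACCCGAAGTGCTTATTAGA, running 3'→5'. Reverse for the 5'→3' convention.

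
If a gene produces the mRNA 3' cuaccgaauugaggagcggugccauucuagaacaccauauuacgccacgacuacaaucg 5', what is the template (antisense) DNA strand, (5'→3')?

Written 5'→3' the mRNA is GCUAACAUCAGCACCGCAUUAUACCACAAGAUCUUACCGUGGCGAGGAGUUAAGCCAUC, so the coding DNA strand is GCTAACATCAGCACCGCATTATACCACAAGATCTTACCGTGGCGAGGAGTTAAGCCATC. The template is its reverse complement.

5'-GATGGCTTAACTCCTCGCCACGGTAAGATCTTGTGGTATAATGCGGTGCTGATGTTAGC-3'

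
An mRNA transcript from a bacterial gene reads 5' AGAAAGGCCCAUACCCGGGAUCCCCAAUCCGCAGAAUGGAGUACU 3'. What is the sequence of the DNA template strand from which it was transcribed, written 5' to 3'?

Replace U with T to get the coding DNA strand: AGAAAGGCCCATACCCGGGATCCCCAATCCGCAGAATGGAGTACT. The template strand is its reverse complement (complement TCTTTCCGGGTATGGGCCCTAGGGGTTAGGCGTCTTACCTCATGA, then reverse).

5'-AGTACTCCATTCTGCGGATTGGGGATCCCGGGTATGGGCCTTTCT-3'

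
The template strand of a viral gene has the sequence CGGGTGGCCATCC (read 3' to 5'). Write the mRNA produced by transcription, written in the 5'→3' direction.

5'-GCCCACCGGUAGG-3'

Reading the template 3'→5' as shown, RNA polymerase pairs each base (A→U, T→A, G↔C) to build mRNA 5'→3' directly.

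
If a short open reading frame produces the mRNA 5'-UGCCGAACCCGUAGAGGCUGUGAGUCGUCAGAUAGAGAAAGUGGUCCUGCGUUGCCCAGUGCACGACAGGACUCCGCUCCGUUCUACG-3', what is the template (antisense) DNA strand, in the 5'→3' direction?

5'-CGTAGAACGGAGCGGAGTCCTGTCGTGCACTGGGCAACGCAGGACCACTTTCTCTATCTGACGACTCACAGCCTCTACGGGTTCGGCA-3'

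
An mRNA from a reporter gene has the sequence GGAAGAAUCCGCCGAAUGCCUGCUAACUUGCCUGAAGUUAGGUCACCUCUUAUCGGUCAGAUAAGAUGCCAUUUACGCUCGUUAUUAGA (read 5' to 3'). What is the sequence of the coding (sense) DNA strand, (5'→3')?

The coding DNA strand has the same 5'→3' sequence as the mRNA with U replaced by T.

5'-GGAAGAATCCGCCGAATGCCTGCTAACTTGCCTGAAGTTAGGTCACCTCTTATCGGTCAGATAAGATGCCATTTACGCTCGTTATTAGA-3'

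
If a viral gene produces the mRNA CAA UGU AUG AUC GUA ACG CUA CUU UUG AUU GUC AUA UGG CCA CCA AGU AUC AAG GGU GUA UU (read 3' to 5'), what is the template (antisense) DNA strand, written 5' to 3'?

5'-GTTACATACTAGCATTGCGATGAAAACTAACAGTATACCGGTGGTTCATAGTTCCCACATAA-3'

Written 5'→3' the mRNA is UUAUGUGGGAACUAUGAACCACCGGUAUACUGUUAGUUUUCAUCGCAAUGCUAGUAUGUAAC, so the coding DNA strand is TTATGTGGGAACTATGAACCACCGGTATACTGTTAGTTTTCATCGCAATGCTAGTATGTAAC. The template is its reverse complement.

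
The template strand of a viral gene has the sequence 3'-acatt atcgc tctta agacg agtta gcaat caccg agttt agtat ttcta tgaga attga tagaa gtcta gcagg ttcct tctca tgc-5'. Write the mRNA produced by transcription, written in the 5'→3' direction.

Reading the template 3'→5' as shown, RNA polymerase pairs each base (A→U, T→A, G↔C) to build mRNA 5'→3' directly.

5'-UGUAAUAGCGAGAAUUCUGCUCAAUCGUUAGUGGCUCAAAUCAUAAAGAUACUCUUAACUAUCUUCAGAUCGUCCAAGGAAGAGUACG-3'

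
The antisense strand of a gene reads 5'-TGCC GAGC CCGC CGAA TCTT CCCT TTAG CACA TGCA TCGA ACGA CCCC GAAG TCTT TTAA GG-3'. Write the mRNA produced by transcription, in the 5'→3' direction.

5'-CCUUAAAAGACUUCGGGGUCGUUCGAUGCAUGUGCUAAAGGGAAGAUUCGGCGGGCUCGGCA-3'

The mRNA has the sequence of the coding strand (reverse complement of the template) with T→U. Reverse complement of TGCCGAGCCCGCCGAATCTTCCCTTTAGCACATGCATCGAACGACCCCGAAGTCTTTTAAGG is CCTTAAAAGACTTCGGGGTCGTTCGATGCATGTGCTAAAGGGAAGATTCGGCGGGCTCGGCA; then T→U.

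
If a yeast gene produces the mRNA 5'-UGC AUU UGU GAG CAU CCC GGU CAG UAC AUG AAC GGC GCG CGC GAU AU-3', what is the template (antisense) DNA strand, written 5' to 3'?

Replace U with T to get the coding DNA strand: TGCATTTGTGAGCATCCCGGTCAGTACATGAACGGCGCGCGCGATAT. The template strand is its reverse complement (complement ACGTAAACACTCGTAGGGCCAGTCATGTACTTGCCGCGCGCGCTATA, then reverse).

5'-ATATCGCGCGCGCCGTTCATGTACTGACCGGGATGCTCACAAATGCA-3'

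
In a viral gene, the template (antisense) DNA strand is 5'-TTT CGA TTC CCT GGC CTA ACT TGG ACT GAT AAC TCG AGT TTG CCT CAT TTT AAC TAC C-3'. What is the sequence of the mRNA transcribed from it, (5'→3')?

5'-GGUAGUUAAAAUGAGGCAAACUCGAGUUAUCAGUCCAAGUUAGGCCAGGGAAUCGAAA-3'

The mRNA has the sequence of the coding strand (reverse complement of the template) with T→U. Reverse complement of TTTCGATTCCCTGGCCTAACTTGGACTGATAACTCGAGTTTGCCTCATTTTAACTACC is GGTAGTTAAAATGAGGCAAACTCGAGTTATCAGTCCAAGTTAGGCCAGGGAATCGAAA; then T→U.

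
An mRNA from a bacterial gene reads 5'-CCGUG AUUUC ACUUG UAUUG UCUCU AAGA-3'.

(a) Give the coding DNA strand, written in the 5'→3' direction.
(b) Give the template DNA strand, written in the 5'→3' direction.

(a) 5′-CCGTGATTTCACTTGTATTGTCTCTAAGA-3′
(b) 5′-TCTTAGAGACAATACAAGTGAAATCACGG-3′

(a) The coding strand matches the mRNA with U→T.
(b) The template strand is the reverse complement of the coding strand.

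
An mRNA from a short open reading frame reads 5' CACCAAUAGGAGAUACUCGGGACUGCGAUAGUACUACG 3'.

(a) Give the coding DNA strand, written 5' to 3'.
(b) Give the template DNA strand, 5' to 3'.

(a) The coding strand matches the mRNA with U→T.
(b) The template strand is the reverse complement of the coding strand.

(a) 5'-CACCAATAGGAGATACTCGGGACTGCGATAGTACTACG-3'
(b) 5'-CGTAGTACTATCGCAGTCCCGAGTATCTCCTATTGGTG-3'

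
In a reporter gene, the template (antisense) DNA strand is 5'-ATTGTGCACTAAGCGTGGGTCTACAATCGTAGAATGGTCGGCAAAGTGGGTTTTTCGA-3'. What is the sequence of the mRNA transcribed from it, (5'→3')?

5'-UCGAAAAACCCACUUUGCCGACCAUUCUACGAUUGUAGACCCACGCUUAGUGCACAAU-3'

RNA polymerase reads the template 3'→5' and synthesizes mRNA 5'→3' by base-pairing (A→U, T→A, G↔C). The complement of the template is TAACACGTGATTCGCACCCAGATGTTAGCATCTTACCAGCCGTTTCACCCAAAAAGCT; antiparallel, so 5'→3' the coding strand is TCGAAAAACCCACTTTGCCGACCATTCTACGATTGTAGACCCACGCTTAGTGCACAAT. Replace T with U for the mRNA.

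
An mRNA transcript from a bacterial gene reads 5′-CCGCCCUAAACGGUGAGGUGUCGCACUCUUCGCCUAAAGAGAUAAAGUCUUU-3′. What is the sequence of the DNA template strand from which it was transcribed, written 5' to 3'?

5'-AAAGACTTTATCTCTTTAGGCGAAGAGTGCGACACCTCACCGTTTAGGGCGG-3'

Replace U with T to get the coding DNA strand: CCGCCCTAAACGGTGAGGTGTCGCACTCTTCGCCTAAAGAGATAAAGTCTTT. The template strand is its reverse complement (complement GGCGGGATTTGCCACTCCACAGCGTGAGAAGCGGATTTCTCTATTTCAGAAA, then reverse).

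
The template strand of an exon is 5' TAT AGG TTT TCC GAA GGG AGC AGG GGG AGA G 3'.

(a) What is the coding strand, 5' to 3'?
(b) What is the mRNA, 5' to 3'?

(a) 5'-CTCTCCCCCTGCTCCCTTCGGAAAACCTATA-3'
(b) 5′-CUCUCCCCCUGCUCCCUUCGGAAAACCUAUA-3′

(a) The coding strand is the reverse complement of the template: complement ATATCCAAAAGGCTTCCCTCGTCCCCCTCTC, then reverse.
(b) mRNA has the coding-strand sequence with T→U.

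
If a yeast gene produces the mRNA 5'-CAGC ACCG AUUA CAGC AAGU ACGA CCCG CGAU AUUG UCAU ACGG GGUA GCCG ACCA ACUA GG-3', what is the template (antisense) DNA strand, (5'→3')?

5′-CCTAGTTGGTCGGCTACCCCGTATGACAATATCGCGGGTCGTACTTGCTGTAATCGGTGCTG-3′

Replace U with T to get the coding DNA strand: CAGCACCGATTACAGCAAGTACGACCCGCGATATTGTCATACGGGGTAGCCGACCAACTAGG. The template strand is its reverse complement (complement GTCGTGGCTAATGTCGTTCATGCTGGGCGCTATAACAGTATGCCCCATCGGCTGGTTGATCC, then reverse).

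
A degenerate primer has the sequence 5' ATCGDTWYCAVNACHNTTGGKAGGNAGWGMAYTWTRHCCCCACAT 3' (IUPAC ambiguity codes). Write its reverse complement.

5'-ATGTGGGGDYAWARTKCWCTNCCTMCCAANDGTNBTGRWAHCGAT-3'

Standard pairs A↔T, G↔C; ambiguity codes pair R↔Y, M↔K, W↔W, D↔H, V↔B, N↔N. Complement (TAGCHAWRGTBNTGDNAACCMTCCNTCWCKTRAWAYDGGGGTGTA), then reverse for 5'→3'.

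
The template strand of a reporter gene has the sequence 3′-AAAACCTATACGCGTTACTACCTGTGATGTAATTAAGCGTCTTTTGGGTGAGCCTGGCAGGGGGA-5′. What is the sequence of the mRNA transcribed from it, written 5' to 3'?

Reading the template 3'→5' as shown, RNA polymerase pairs each base (A→U, T→A, G↔C) to build mRNA 5'→3' directly.

5'-UUUUGGAUAUGCGCAAUGAUGGACACUACAUUAAUUCGCAGAAAACCCACUCGGACCGUCCCCCU-3'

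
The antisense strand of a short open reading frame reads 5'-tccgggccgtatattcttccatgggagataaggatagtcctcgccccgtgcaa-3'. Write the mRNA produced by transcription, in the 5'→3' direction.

5'-UUGCACGGGGCGAGGACUAUCCUUAUCUCCCAUGGAAGAAUAUACGGCCCGGA-3'

RNA polymerase reads the template 3'→5' and synthesizes mRNA 5'→3' by base-pairing (A→U, T→A, G↔C). The complement of the template is AGGCCCGGCATATAAGAAGGTACCCTCTATTCCTATCAGGAGCGGGGCACGTT; antiparallel, so 5'→3' the coding strand is TTGCACGGGGCGAGGACTATCCTTATCTCCCATGGAAGAATATACGGCCCGGA. Replace T with U for the mRNA.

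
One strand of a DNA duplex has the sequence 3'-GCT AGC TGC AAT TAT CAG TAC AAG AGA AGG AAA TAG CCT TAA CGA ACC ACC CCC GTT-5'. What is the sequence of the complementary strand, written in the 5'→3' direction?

5'-CGATCGACGTTAATAGTCATGTTCTCTTCCTTTATCGGAATTGCTTGGTGGGGGCAA-3'

The strand is given 3'→5', so its complement runs 5'→3' in the same left-to-right order: pair each base A↔T, G↔C.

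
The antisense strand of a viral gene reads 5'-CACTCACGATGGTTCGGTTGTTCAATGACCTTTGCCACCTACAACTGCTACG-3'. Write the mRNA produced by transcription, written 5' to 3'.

The mRNA has the sequence of the coding strand (reverse complement of the template) with T→U. Reverse complement of CACTCACGATGGTTCGGTTGTTCAATGACCTTTGCCACCTACAACTGCTACG is CGTAGCAGTTGTAGGTGGCAAAGGTCATTGAACAACCGAACCATCGTGAGTG; then T→U.

5'-CGUAGCAGUUGUAGGUGGCAAAGGUCAUUGAACAACCGAACCAUCGUGAGUG-3'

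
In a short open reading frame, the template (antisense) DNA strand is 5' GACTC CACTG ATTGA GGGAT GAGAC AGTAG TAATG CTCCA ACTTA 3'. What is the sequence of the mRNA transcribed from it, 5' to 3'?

RNA polymerase reads the template 3'→5' and synthesizes mRNA 5'→3' by base-pairing (A→U, T→A, G↔C). The complement of the template is CTGAGGTGACTAACTCCCTACTCTGTCATCATTACGAGGTTGAAT; antiparallel, so 5'→3' the coding strand is TAAGTTGGAGCATTACTACTGTCTCATCCCTCAATCAGTGGAGTC. Replace T with U for the mRNA.

5'-UAAGUUGGAGCAUUACUACUGUCUCAUCCCUCAAUCAGUGGAGUC-3'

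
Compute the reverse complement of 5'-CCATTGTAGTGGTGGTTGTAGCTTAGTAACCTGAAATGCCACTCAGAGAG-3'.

5'-CTCTCTGAGTGGCATTTCAGGTTACTAAGCTACAACCACCACTACAATGG-3'

Reading the sequence 3'→5' and pairing each base (A↔T, G↔C) gives the reverse complement directly.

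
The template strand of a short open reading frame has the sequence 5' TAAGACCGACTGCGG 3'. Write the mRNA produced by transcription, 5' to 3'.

RNA polymerase reads the template 3'→5' and synthesizes mRNA 5'→3' by base-pairing (A→U, T→A, G↔C). The complement of the template is ATTCTGGCTGACGCC; antiparallel, so 5'→3' the coding strand is CCGCAGTCGGTCTTA. Replace T with U for the mRNA.

5′-CCGCAGUCGGUCUUA-3′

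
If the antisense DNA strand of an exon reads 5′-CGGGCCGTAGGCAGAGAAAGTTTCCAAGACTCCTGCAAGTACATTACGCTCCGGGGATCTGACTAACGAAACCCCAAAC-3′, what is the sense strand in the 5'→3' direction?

The coding strand is complementary and antiparallel to the template: take the complement (A↔T, G↔C) and reverse.

5'-GTTTGGGGTTTCGTTAGTCAGATCCCCGGAGCGTAATGTACTTGCAGGAGTCTTGGAAACTTTCTCTGCCTACGGCCCG-3'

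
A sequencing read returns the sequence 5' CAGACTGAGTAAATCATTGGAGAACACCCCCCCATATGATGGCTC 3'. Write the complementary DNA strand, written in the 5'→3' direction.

Pairing A↔T and G↔C gives GTCTGACTCATTTAGTAACCTCTTGTGGGGGGGTATACTACCGAG, running 3'→5'. Reverse for the 5'→3' convention.

5'-GAGCCATCATATGGGGGGGTGTTCTCCAATGATTTACTCAGTCTG-3'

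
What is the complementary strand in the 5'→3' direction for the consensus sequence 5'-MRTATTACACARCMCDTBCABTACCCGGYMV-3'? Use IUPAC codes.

5'-BKRCCGGGTAVTGVAHGKGYTGTGTAATAYK-3'

Standard pairs A↔T, G↔C; ambiguity codes pair R↔Y, M↔K, B↔V, D↔H. Complement (KYATAATGTGTYGKGHAVGTVATGGGCCRKB), then reverse for 5'→3'.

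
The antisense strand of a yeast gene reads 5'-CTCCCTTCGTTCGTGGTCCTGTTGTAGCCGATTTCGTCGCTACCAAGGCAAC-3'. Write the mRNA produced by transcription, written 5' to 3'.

The mRNA has the sequence of the coding strand (reverse complement of the template) with T→U. Reverse complement of CTCCCTTCGTTCGTGGTCCTGTTGTAGCCGATTTCGTCGCTACCAAGGCAAC is GTTGCCTTGGTAGCGACGAAATCGGCTACAACAGGACCACGAACGAAGGGAG; then T→U.

5'-GUUGCCUUGGUAGCGACGAAAUCGGCUACAACAGGACCACGAACGAAGGGAG-3'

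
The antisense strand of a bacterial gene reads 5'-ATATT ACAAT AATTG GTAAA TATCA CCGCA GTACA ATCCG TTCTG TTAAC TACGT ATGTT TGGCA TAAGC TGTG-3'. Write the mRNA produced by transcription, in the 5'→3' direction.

5'-CACAGCUUAUGCCAAACAUACGUAGUUAACAGAACGGAUUGUACUGCGGUGAUAUUUACCAAUUAUUGUAAUAU-3'

RNA polymerase reads the template 3'→5' and synthesizes mRNA 5'→3' by base-pairing (A→U, T→A, G↔C). The complement of the template is TATAATGTTATTAACCATTTATAGTGGCGTCATGTTAGGCAAGACAATTGATGCATACAAACCGTATTCGACAC; antiparallel, so 5'→3' the coding strand is CACAGCTTATGCCAAACATACGTAGTTAACAGAACGGATTGTACTGCGGTGATATTTACCAATTATTGTAATAT. Replace T with U for the mRNA.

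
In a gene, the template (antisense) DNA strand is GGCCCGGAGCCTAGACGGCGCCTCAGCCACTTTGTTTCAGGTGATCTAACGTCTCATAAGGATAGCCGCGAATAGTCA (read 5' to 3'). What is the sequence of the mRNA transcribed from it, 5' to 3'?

5′-UGACUAUUCGCGGCUAUCCUUAUGAGACGUUAGAUCACCUGAAACAAAGUGGCUGAGGCGCCGUCUAGGCUCCGGGCC-3′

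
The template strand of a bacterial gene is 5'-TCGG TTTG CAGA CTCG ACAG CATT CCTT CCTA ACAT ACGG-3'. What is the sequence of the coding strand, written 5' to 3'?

The coding strand is complementary and antiparallel to the template: take the complement (A↔T, G↔C) and reverse.

5'-CCGTATGTTAGGAAGGAATGCTGTCGAGTCTGCAAACCGA-3'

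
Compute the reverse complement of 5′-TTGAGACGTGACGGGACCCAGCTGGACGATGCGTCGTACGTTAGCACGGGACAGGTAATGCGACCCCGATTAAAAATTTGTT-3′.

Reading the sequence 3'→5' and pairing each base (A↔T, G↔C) gives the reverse complement directly.

5'-AACAAATTTTTAATCGGGGTCGCATTACCTGTCCCGTGCTAACGTACGACGCATCGTCCAGCTGGGTCCCGTCACGTCTCAA-3'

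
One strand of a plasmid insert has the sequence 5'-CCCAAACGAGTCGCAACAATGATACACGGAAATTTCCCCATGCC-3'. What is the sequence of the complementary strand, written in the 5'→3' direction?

Pairing A↔T and G↔C gives GGGTTTGCTCAGCGTTGTTACTATGTGCCTTTAAAGGGGTACGG, running 3'→5'. Reverse for the 5'→3' convention.

5'-GGCATGGGGAAATTTCCGTGTATCATTGTTGCGACTCGTTTGGG-3'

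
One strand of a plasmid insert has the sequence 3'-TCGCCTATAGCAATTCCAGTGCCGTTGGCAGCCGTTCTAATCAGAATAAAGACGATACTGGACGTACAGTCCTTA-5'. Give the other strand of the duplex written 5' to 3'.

5'-AGCGGATATCGTTAAGGTCACGGCAACCGTCGGCAAGATTAGTCTTATTTCTGCTATGACCTGCATGTCAGGAAT-3'

The strand is given 3'→5', so its complement runs 5'→3' in the same left-to-right order: pair each base A↔T, G↔C.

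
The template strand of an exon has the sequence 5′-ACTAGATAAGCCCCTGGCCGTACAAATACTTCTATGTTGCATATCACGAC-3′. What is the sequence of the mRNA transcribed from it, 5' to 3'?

The mRNA has the sequence of the coding strand (reverse complement of the template) with T→U. Reverse complement of ACTAGATAAGCCCCTGGCCGTACAAATACTTCTATGTTGCATATCACGAC is GTCGTGATATGCAACATAGAAGTATTTGTACGGCCAGGGGCTTATCTAGT; then T→U.

5'-GUCGUGAUAUGCAACAUAGAAGUAUUUGUACGGCCAGGGGCUUAUCUAGU-3'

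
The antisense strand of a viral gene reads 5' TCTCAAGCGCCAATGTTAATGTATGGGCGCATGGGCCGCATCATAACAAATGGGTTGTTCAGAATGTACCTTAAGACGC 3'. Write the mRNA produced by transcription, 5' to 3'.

5′-GCGUCUUAAGGUACAUUCUGAACAACCCAUUUGUUAUGAUGCGGCCCAUGCGCCCAUACAUUAACAUUGGCGCUUGAGA-3′

RNA polymerase reads the template 3'→5' and synthesizes mRNA 5'→3' by base-pairing (A→U, T→A, G↔C). The complement of the template is AGAGTTCGCGGTTACAATTACATACCCGCGTACCCGGCGTAGTATTGTTTACCCAACAAGTCTTACATGGAATTCTGCG; antiparallel, so 5'→3' the coding strand is GCGTCTTAAGGTACATTCTGAACAACCCATTTGTTATGATGCGGCCCATGCGCCCATACATTAACATTGGCGCTTGAGA. Replace T with U for the mRNA.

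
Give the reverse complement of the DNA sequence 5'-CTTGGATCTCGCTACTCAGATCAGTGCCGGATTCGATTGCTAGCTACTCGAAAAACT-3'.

5′-AGTTTTTCGAGTAGCTAGCAATCGAATCCGGCACTGATCTGAGTAGCGAGATCCAAG-3′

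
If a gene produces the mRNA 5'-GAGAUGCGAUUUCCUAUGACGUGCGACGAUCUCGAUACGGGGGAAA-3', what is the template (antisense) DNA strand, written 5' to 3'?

Replace U with T to get the coding DNA strand: GAGATGCGATTTCCTATGACGTGCGACGATCTCGATACGGGGGAAA. The template strand is its reverse complement (complement CTCTACGCTAAAGGATACTGCACGCTGCTAGAGCTATGCCCCCTTT, then reverse).

5′-TTTCCCCCGTATCGAGATCGTCGCACGTCATAGGAAATCGCATCTC-3′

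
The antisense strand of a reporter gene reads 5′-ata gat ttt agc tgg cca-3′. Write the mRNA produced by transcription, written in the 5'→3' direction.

5'-UGGCCAGCUAAAAUCUAU-3'

RNA polymerase reads the template 3'→5' and synthesizes mRNA 5'→3' by base-pairing (A→U, T→A, G↔C). The complement of the template is TATCTAAAATCGACCGGT; antiparallel, so 5'→3' the coding strand is TGGCCAGCTAAAATCTAT. Replace T with U for the mRNA.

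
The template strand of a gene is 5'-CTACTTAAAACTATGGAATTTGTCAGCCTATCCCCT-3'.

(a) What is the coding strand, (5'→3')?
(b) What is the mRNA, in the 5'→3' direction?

(a) The coding strand is the reverse complement of the template: complement GATGAATTTTGATACCTTAAACAGTCGGATAGGGGA, then reverse.
(b) mRNA has the coding-strand sequence with T→U.

(a) 5′-AGGGGATAGGCTGACAAATTCCATAGTTTTAAGTAG-3′
(b) 5'-AGGGGAUAGGCUGACAAAUUCCAUAGUUUUAAGUAG-3'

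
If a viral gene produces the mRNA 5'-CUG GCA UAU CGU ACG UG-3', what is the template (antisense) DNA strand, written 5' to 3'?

Replace U with T to get the coding DNA strand: CTGGCATATCGTACGTG. The template strand is its reverse complement (complement GACCGTATAGCATGCAC, then reverse).

5'-CACGTACGATATGCCAG-3'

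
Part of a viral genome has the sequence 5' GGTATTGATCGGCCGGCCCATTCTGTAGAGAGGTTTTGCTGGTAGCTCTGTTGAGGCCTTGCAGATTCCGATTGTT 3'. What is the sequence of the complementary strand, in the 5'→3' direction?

5'-AACAATCGGAATCTGCAAGGCCTCAACAGAGCTACCAGCAAAACCTCTCTACAGAATGGGCCGGCCGATCAATACC-3'

The complement of GGTATTGATCGGCCGGCCCATTCTGTAGAGAGGTTTTGCTGGTAGCTCTGTTGAGGCCTTGCAGATTCCGATTGTT is CCATAACTAGCCGGCCGGGTAAGACATCTCTCCAAAACGACCATCGAGACAACTCCGGAACGTCTAAGGCTAACAA (A↔T, G↔C). DNA strands are antiparallel, so the complementary strand runs 3'→5'; reversing gives the 5'→3' form.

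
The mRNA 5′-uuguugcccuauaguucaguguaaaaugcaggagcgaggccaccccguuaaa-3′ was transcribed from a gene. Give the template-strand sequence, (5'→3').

5'-TTTAACGGGGTGGCCTCGCTCCTGCATTTTACACTGAACTATAGGGCAACAA-3'

Replace U with T to get the coding DNA strand: TTGTTGCCCTATAGTTCAGTGTAAAATGCAGGAGCGAGGCCACCCCGTTAAA. The template strand is its reverse complement (complement AACAACGGGATATCAAGTCACATTTTACGTCCTCGCTCCGGTGGGGCAATTT, then reverse).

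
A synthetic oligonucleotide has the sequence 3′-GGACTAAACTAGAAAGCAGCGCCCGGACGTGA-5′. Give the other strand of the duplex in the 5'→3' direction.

5'-CCTGATTTGATCTTTCGTCGCGGGCCTGCACT-3'

The strand is given 3'→5', so its complement runs 5'→3' in the same left-to-right order: pair each base A↔T, G↔C.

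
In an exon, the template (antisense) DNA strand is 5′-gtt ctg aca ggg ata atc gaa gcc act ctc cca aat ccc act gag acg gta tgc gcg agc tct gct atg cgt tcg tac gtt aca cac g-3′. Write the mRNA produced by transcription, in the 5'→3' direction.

The mRNA has the sequence of the coding strand (reverse complement of the template) with T→U. Reverse complement of GTTCTGACAGGGATAATCGAAGCCACTCTCCCAAATCCCACTGAGACGGTATGCGCGAGCTCTGCTATGCGTTCGTACGTTACACACG is CGTGTGTAACGTACGAACGCATAGCAGAGCTCGCGCATACCGTCTCAGTGGGATTTGGGAGAGTGGCTTCGATTATCCCTGTCAGAAC; then T→U.

5'-CGUGUGUAACGUACGAACGCAUAGCAGAGCUCGCGCAUACCGUCUCAGUGGGAUUUGGGAGAGUGGCUUCGAUUAUCCCUGUCAGAAC-3'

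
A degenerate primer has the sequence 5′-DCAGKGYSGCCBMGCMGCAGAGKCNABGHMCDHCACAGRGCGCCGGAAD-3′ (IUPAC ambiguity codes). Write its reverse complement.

5'-HTTCCGGCGCYCTGTGDHGKDCVTNGMCTCTGCKGCKVGGCSRCMCTGH-3'

Standard pairs A↔T, G↔C; ambiguity codes pair R↔Y, M↔K, S↔S, B↔V, D↔H, N↔N. Complement (HGTCMCRSCGGVKCGKCGTCTCMGNTVCDKGHDGTGTCYCGCGGCCTTH), then reverse for 5'→3'.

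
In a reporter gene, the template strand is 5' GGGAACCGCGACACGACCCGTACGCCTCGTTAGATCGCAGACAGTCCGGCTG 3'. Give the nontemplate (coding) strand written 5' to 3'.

The coding strand is complementary and antiparallel to the template: take the complement (A↔T, G↔C) and reverse.

5′-CAGCCGGACTGTCTGCGATCTAACGAGGCGTACGGGTCGTGTCGCGGTTCCC-3′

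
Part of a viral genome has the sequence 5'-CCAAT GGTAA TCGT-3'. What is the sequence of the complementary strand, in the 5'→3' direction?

5′-ACGATTACCATTGG-3′

The complement of CCAATGGTAATCGT is GGTTACCATTAGCA (A↔T, G↔C). DNA strands are antiparallel, so the complementary strand runs 3'→5'; reversing gives the 5'→3' form.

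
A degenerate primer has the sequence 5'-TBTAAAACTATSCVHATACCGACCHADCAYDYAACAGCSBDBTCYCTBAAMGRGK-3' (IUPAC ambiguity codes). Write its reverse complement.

5'-MCYCKTTVAGRGAVHVSGCTGTTRHRTGHTDGGTCGGTATDBGSATAGTTTTAVA-3'

Standard pairs A↔T, G↔C; ambiguity codes pair R↔Y, M↔K, S↔S, B↔V, D↔H. Complement (AVATTTTGATASGBDTATGGCTGGDTHGTRHRTTGTCGSVHVAGRGAVTTKCYCM), then reverse for 5'→3'.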